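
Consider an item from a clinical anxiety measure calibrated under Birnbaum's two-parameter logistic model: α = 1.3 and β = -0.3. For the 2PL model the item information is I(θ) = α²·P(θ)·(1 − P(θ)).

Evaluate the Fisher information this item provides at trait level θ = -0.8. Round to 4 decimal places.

P = 1/(1+e^{0.6500}) = 0.3430
P(1−P) = 0.3430 × 0.6570 = 0.2253
I = α² × P(1−P) = 1.3² × 0.2253 = 0.38084

0.3808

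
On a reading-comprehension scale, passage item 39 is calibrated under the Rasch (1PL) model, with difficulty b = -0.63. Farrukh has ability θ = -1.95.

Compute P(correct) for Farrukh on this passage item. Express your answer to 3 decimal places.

P(θ) = 1 / (1 + exp(−(θ − b)))
Exponent: (-1.95 − (-0.63)) = -1.3200
1/(1 + e^{1.3200}) = 0.2108
P = 0.2108

0.211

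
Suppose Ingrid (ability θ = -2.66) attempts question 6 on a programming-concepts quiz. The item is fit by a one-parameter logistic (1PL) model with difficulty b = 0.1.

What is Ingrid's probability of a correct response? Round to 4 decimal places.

0.0595

P(θ) = 1 / (1 + exp(−(θ − b)))
Exponent: (-2.66 − 0.1) = -2.7600
1/(1 + e^{2.7600}) = 0.0595
P = 0.0595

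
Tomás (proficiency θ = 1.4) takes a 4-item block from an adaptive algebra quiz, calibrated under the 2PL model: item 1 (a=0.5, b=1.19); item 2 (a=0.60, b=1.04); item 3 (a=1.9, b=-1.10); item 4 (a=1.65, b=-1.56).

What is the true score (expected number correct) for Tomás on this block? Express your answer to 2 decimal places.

3.06

P(θ) = 1 / (1 + exp(−a(θ − b)))
P_1 = 1/(1+e^{-0.1050}) = 0.5262
P_2 = 1/(1+e^{-0.2160}) = 0.5538
P_3 = 1/(1+e^{-4.7500}) = 0.9914
P_4 = 1/(1+e^{-4.8840}) = 0.9925
E[score] = 0.5262 + 0.5538 + 0.9914 + 0.9925 = 3.0639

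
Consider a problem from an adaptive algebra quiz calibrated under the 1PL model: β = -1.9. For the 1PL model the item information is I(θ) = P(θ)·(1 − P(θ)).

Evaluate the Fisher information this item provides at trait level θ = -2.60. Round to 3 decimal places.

0.222

P = 1/(1+e^{0.7000}) = 0.3318
P(1−P) = 0.3318 × 0.6682 = 0.2217
I = P(1−P) = 0.22171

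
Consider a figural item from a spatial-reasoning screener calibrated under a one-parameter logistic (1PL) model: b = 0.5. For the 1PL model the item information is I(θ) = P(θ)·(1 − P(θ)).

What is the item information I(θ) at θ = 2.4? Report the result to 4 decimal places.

0.1132

P = 1/(1+e^{-1.9000}) = 0.8699
P(1−P) = 0.8699 × 0.1301 = 0.1132
I = P(1−P) = 0.11318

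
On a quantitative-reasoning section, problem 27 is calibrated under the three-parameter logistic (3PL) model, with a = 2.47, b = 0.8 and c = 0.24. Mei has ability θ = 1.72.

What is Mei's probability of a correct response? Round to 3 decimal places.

0.929

P(θ) = c + (1 − c) · 1 / (1 + exp(−a(θ − b)))
Exponent: 2.47 × (1.72 − 0.8) = 2.2724
1/(1 + e^{-2.2724}) = 0.9066
P = 0.24 + 0.76 × 0.9066 = 0.9290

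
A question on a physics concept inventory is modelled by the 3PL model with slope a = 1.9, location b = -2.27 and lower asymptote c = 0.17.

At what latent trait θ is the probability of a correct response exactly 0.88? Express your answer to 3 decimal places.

P(θ) = c + (1 − c) · 1 / (1 + exp(−a(θ − b)))
Remove guessing floor: (0.88 − 0.17)/(1 − 0.17) = 0.8554
logit = ln(0.8554/0.1446) = 1.7778
θ = b + logit/(a) = -2.27 + 1.7778/1.9000 = -1.3343

-1.334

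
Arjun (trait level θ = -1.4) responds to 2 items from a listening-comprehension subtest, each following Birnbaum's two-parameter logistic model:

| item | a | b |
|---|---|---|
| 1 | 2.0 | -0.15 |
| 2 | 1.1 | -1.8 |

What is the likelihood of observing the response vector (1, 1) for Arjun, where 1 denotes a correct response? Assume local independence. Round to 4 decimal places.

0.0461

P(θ) = 1 / (1 + exp(−a(θ − b)))
P_1 = 1/(1+e^{2.5000}) = 0.0759
P_2 = 1/(1+e^{-0.4400}) = 0.6083
L = P_1 × P_2 = 0.0759 × 0.6083 = 0.04614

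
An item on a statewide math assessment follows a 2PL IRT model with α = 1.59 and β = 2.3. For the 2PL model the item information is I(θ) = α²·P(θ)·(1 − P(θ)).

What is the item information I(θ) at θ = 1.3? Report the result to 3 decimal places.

0.356

P = 1/(1+e^{1.5900}) = 0.1694
P(1−P) = 0.1694 × 0.8306 = 0.1407
I = α² × P(1−P) = 1.59² × 0.1407 = 0.35569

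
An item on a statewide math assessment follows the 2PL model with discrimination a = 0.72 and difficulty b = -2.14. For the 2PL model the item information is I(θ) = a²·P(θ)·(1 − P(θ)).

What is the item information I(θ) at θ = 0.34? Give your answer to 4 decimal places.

0.0638

P = 1/(1+e^{-1.7856}) = 0.8564
P(1−P) = 0.8564 × 0.1436 = 0.1230
I = a² × P(1−P) = 0.72² × 0.1230 = 0.06376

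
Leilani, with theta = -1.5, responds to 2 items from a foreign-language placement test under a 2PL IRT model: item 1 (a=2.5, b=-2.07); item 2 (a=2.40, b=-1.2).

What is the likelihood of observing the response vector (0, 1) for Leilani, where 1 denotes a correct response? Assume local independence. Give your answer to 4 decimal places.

0.0635

P(theta) = 1 / (1 + exp(−a(theta − b)))
P_1 = 1/(1+e^{-1.4250}) = 0.8061
P_2 = 1/(1+e^{0.7200}) = 0.3274
L = (1−P_1) × P_2 = 0.1939 × 0.3274 = 0.06347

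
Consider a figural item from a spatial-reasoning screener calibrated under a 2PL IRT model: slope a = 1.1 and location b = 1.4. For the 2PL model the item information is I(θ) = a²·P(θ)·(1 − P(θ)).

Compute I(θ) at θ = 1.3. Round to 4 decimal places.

0.3016

P = 1/(1+e^{0.1100}) = 0.4725
P(1−P) = 0.4725 × 0.5275 = 0.2492
I = a² × P(1−P) = 1.1² × 0.2492 = 0.30159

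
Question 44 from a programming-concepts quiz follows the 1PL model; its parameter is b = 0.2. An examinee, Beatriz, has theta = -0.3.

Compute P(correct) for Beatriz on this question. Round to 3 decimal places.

0.378

P(theta) = 1 / (1 + exp(−(theta − b)))
Exponent: (-0.3 − 0.2) = -0.5000
1/(1 + e^{0.5000}) = 0.3775
P = 0.3775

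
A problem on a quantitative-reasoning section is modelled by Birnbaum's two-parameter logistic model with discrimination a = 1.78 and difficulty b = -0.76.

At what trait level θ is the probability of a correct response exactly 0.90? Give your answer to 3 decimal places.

0.474

P(θ) = 1 / (1 + exp(−a(θ − b)))
logit = ln(0.9000/0.1000) = 2.1972
θ = b + logit/(a) = -0.76 + 2.1972/1.7800 = 0.4744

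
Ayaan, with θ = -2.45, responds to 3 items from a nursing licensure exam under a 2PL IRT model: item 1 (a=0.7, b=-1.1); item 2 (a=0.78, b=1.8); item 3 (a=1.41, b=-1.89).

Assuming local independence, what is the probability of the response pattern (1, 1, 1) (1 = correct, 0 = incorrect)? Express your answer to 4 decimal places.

0.0031

P(θ) = 1 / (1 + exp(−a(θ − b)))
P_1 = 1/(1+e^{0.9450}) = 0.2799
P_2 = 1/(1+e^{3.3150}) = 0.0351
P_3 = 1/(1+e^{0.7896}) = 0.3123
L = P_1 × P_2 × P_3 = 0.2799 × 0.0351 × 0.3123 = 0.00306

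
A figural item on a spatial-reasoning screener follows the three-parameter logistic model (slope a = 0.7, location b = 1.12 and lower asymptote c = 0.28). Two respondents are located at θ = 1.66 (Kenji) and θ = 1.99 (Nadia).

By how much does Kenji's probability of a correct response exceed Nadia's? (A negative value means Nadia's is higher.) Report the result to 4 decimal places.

P(θ) = c + (1 − c) · 1 / (1 + exp(−a(θ − b)))
P(Kenji) = 0.7072  [exponent 0.3780]
P(Nadia) = 0.7464  [exponent 0.6090]
Difference = 0.7072 − 0.7464 = -0.0391

-0.0391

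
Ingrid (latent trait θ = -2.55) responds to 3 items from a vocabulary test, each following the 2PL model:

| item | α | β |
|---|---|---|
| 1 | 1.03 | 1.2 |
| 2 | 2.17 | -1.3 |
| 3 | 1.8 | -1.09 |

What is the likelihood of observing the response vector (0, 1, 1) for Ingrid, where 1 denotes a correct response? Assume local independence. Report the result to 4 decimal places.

P(θ) = 1 / (1 + exp(−α(θ − β)))
P_1 = 1/(1+e^{3.8625}) = 0.0206
P_2 = 1/(1+e^{2.7125}) = 0.0622
P_3 = 1/(1+e^{2.6280}) = 0.0674
L = (1−P_1) × P_2 × P_3 = 0.9794 × 0.0622 × 0.0674 = 0.00411

0.0041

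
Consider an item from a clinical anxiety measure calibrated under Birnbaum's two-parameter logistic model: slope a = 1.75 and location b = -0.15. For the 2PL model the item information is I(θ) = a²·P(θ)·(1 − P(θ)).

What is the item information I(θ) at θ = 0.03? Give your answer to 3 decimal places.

0.747

P = 1/(1+e^{-0.3150}) = 0.5781
P(1−P) = 0.5781 × 0.4219 = 0.2439
I = a² × P(1−P) = 1.75² × 0.2439 = 0.74694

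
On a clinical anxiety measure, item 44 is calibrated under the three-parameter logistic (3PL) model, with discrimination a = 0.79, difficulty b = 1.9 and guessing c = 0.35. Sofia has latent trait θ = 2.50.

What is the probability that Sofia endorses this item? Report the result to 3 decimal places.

P(θ) = c + (1 − c) · 1 / (1 + exp(−a(θ − b)))
Exponent: 0.79 × (2.50 − 1.9) = 0.4740
1/(1 + e^{-0.4740}) = 0.6163
P = 0.35 + 0.65 × 0.6163 = 0.7506

0.751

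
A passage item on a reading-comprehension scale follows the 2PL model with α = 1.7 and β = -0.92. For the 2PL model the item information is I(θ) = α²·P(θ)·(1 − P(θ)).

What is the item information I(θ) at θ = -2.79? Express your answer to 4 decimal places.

0.1109

P = 1/(1+e^{3.1790}) = 0.0400
P(1−P) = 0.0400 × 0.9600 = 0.0384
I = α² × P(1−P) = 1.7² × 0.0384 = 0.11088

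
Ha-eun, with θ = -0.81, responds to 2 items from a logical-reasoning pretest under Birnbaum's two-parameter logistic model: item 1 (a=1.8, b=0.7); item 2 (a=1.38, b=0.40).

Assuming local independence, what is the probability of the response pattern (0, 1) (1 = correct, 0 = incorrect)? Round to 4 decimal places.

0.1486

P(θ) = 1 / (1 + exp(−a(θ − b)))
P_1 = 1/(1+e^{2.7180}) = 0.0619
P_2 = 1/(1+e^{1.6698}) = 0.1585
L = (1−P_1) × P_2 = 0.9381 × 0.1585 = 0.14864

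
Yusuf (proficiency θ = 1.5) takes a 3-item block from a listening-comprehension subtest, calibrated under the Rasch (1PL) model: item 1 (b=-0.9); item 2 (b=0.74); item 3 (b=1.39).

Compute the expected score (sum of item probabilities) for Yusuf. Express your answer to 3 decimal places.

P(θ) = 1 / (1 + exp(−(θ − b)))
P_1 = 1/(1+e^{-2.4000}) = 0.9168
P_2 = 1/(1+e^{-0.7600}) = 0.6814
P_3 = 1/(1+e^{-0.1100}) = 0.5275
E[score] = 0.9168 + 0.6814 + 0.5275 = 2.1257

2.126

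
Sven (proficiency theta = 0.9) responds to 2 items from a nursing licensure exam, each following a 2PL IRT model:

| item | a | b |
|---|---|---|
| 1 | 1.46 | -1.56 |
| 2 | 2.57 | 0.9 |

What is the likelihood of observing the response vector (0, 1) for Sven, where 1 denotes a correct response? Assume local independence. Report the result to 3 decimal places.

0.013

P(theta) = 1 / (1 + exp(−a(theta − b)))
P_1 = 1/(1+e^{-3.5916}) = 0.9732
P_2 = 1/(1+e^{0.0000}) = 0.5000
L = (1−P_1) × P_2 = 0.0268 × 0.5000 = 0.01341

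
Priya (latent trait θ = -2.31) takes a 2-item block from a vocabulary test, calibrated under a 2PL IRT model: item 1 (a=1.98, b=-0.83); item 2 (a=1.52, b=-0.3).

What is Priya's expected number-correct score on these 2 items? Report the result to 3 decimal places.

0.096

P(θ) = 1 / (1 + exp(−a(θ − b)))
P_1 = 1/(1+e^{2.9304}) = 0.0507
P_2 = 1/(1+e^{3.0552}) = 0.0450
E[score] = 0.0507 + 0.0450 = 0.0957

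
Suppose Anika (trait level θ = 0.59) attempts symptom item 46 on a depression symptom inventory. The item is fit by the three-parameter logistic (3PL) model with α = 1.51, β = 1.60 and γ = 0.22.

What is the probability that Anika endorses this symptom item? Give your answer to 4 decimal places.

P(θ) = γ + (1 − γ) · 1 / (1 + exp(−α(θ − β)))
Exponent: 1.51 × (0.59 − 1.60) = -1.5251
1/(1 + e^{1.5251}) = 0.1787
P = 0.22 + 0.78 × 0.1787 = 0.3594

0.3594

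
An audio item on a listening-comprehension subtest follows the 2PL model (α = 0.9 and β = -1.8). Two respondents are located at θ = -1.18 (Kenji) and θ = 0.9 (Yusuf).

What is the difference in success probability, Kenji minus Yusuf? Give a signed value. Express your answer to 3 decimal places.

P(θ) = 1 / (1 + exp(−α(θ − β)))
P(Kenji) = 0.6360  [exponent 0.5580]
P(Yusuf) = 0.9191  [exponent 2.4300]
Difference = 0.6360 − 0.9191 = -0.2831

-0.283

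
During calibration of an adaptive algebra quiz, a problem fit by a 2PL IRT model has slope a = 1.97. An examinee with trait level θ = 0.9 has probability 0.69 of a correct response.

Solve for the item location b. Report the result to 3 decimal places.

P(θ) = 1 / (1 + exp(−a(θ − b)))
logit(0.69) = ln(0.69/0.31) = 0.8001
b = θ − logit/(a) = 0.9 − 0.8001/1.9700 = 0.4938

0.494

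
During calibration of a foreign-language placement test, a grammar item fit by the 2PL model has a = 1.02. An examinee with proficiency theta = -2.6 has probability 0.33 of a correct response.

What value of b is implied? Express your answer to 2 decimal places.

P(theta) = 1 / (1 + exp(−a(theta − b)))
logit(0.33) = ln(0.33/0.67) = -0.7082
b = theta − logit/(a) = -2.6 − (-0.7082)/1.0200 = -1.9057

-1.91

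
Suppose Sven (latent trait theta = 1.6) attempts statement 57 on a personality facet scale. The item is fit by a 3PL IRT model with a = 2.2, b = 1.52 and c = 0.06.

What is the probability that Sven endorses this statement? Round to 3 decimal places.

P(theta) = c + (1 − c) · 1 / (1 + exp(−a(theta − b)))
Exponent: 2.2 × (1.6 − 1.52) = 0.1760
1/(1 + e^{-0.1760}) = 0.5439
P = 0.06 + 0.94 × 0.5439 = 0.5713

0.571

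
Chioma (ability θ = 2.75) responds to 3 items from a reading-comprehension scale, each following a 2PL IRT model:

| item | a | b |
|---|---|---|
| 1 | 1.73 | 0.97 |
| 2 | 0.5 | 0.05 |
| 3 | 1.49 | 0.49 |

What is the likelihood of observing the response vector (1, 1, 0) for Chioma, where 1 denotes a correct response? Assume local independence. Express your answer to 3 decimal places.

0.025

P(θ) = 1 / (1 + exp(−a(θ − b)))
P_1 = 1/(1+e^{-3.0794}) = 0.9560
P_2 = 1/(1+e^{-1.3500}) = 0.7941
P_3 = 1/(1+e^{-3.3674}) = 0.9667
L = P_1 × P_2 × (1−P_3) = 0.9560 × 0.7941 × 0.0333 = 0.02530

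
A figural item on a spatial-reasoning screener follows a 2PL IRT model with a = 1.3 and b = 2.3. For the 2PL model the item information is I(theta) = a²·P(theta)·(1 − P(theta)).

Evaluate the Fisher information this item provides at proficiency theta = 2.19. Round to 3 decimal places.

0.420

P = 1/(1+e^{0.1430}) = 0.4643
P(1−P) = 0.4643 × 0.5357 = 0.2487
I = a² × P(1−P) = 1.3² × 0.2487 = 0.42035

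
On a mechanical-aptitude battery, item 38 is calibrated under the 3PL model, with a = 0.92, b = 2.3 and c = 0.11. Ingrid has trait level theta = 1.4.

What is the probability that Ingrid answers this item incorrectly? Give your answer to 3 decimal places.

0.619

P(theta) = c + (1 − c) · 1 / (1 + exp(−a(theta − b)))
Exponent: 0.92 × (1.4 − 2.3) = -0.8280
1/(1 + e^{0.8280}) = 0.3041
P = 0.11 + 0.89 × 0.3041 = 0.3806
P(incorrect) = 1 − 0.3806 = 0.6194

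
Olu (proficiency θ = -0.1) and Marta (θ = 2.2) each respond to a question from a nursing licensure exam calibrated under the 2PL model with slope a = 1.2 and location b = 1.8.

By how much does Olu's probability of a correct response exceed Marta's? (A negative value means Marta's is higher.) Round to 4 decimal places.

P(θ) = 1 / (1 + exp(−a(θ − b)))
P(Olu) = 0.0928  [exponent -2.2800]
P(Marta) = 0.6177  [exponent 0.4800]
Difference = 0.0928 − 0.6177 = -0.5250

-0.5250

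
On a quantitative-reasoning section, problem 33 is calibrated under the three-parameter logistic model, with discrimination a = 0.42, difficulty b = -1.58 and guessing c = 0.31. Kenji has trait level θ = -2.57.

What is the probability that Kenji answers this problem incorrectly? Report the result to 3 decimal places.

0.416

P(θ) = c + (1 − c) · 1 / (1 + exp(−a(θ − b)))
Exponent: 0.42 × (-2.57 − (-1.58)) = -0.4158
1/(1 + e^{0.4158}) = 0.3975
P = 0.31 + 0.69 × 0.3975 = 0.5843
P(incorrect) = 1 − 0.5843 = 0.4157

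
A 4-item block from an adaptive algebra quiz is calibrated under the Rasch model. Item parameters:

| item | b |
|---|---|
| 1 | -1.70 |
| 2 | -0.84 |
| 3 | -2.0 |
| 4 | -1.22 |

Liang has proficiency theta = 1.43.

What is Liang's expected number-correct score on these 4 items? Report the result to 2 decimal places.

3.77

P(theta) = 1 / (1 + exp(−(theta − b)))
P_1 = 1/(1+e^{-3.1300}) = 0.9581
P_2 = 1/(1+e^{-2.2700}) = 0.9064
P_3 = 1/(1+e^{-3.4300}) = 0.9686
P_4 = 1/(1+e^{-2.6500}) = 0.9340
E[score] = 0.9581 + 0.9064 + 0.9686 + 0.9340 = 3.7671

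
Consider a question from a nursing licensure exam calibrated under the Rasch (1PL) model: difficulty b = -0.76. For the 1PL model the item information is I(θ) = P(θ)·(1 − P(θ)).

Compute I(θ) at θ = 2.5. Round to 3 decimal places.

P = 1/(1+e^{-3.2600}) = 0.9630
P(1−P) = 0.9630 × 0.0370 = 0.0356
I = P(1−P) = 0.03560

0.036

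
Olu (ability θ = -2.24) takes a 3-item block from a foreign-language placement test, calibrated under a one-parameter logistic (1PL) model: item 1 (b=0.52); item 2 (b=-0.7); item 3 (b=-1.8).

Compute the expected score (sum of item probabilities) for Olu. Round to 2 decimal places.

0.63

P(θ) = 1 / (1 + exp(−(θ − b)))
P_1 = 1/(1+e^{2.7600}) = 0.0595
P_2 = 1/(1+e^{1.5400}) = 0.1765
P_3 = 1/(1+e^{0.4400}) = 0.3917
E[score] = 0.0595 + 0.1765 + 0.3917 = 0.6278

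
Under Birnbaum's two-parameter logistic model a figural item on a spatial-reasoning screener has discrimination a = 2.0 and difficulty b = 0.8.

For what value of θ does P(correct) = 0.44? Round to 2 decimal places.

P(θ) = 1 / (1 + exp(−a(θ − b)))
logit = ln(0.4400/0.5600) = -0.2412
θ = b + logit/(a) = 0.8 + (-0.2412)/2.0000 = 0.6794

0.68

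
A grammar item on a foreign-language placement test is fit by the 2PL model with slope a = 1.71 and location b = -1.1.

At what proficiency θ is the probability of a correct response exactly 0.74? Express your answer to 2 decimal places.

P(θ) = 1 / (1 + exp(−a(θ − b)))
logit = ln(0.7400/0.2600) = 1.0460
θ = b + logit/(a) = -1.1 + 1.0460/1.7100 = -0.4883

-0.49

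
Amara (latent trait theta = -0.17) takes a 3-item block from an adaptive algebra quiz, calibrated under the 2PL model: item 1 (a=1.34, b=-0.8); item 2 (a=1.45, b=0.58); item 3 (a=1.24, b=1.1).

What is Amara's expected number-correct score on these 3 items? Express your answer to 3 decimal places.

P(theta) = 1 / (1 + exp(−a(theta − b)))
P_1 = 1/(1+e^{-0.8442}) = 0.6993
P_2 = 1/(1+e^{1.0875}) = 0.2521
P_3 = 1/(1+e^{1.5748}) = 0.1715
E[score] = 0.6993 + 0.2521 + 0.1715 = 1.1230

1.123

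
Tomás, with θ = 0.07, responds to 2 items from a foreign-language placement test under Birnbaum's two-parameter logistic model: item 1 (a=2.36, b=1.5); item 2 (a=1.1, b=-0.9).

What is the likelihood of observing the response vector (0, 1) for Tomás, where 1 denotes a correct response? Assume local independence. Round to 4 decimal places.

0.7194

P(θ) = 1 / (1 + exp(−a(θ − b)))
P_1 = 1/(1+e^{3.3748}) = 0.0331
P_2 = 1/(1+e^{-1.0670}) = 0.7440
L = (1−P_1) × P_2 = 0.9669 × 0.7440 = 0.71940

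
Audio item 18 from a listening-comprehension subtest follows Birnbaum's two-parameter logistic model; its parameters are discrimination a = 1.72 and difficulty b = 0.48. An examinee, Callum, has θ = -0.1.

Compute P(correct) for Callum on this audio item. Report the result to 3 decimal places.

0.269

P(θ) = 1 / (1 + exp(−a(θ − b)))
Exponent: 1.72 × (-0.1 − 0.48) = -0.9976
1/(1 + e^{0.9976}) = 0.2694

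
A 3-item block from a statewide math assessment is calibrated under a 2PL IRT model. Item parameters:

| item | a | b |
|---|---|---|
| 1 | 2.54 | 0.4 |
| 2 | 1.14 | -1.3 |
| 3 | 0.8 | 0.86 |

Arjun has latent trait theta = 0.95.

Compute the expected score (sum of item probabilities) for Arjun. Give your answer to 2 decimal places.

2.25

P(theta) = 1 / (1 + exp(−a(theta − b)))
P_1 = 1/(1+e^{-1.3970}) = 0.8017
P_2 = 1/(1+e^{-2.5650}) = 0.9286
P_3 = 1/(1+e^{-0.0720}) = 0.5180
E[score] = 0.8017 + 0.9286 + 0.5180 = 2.2483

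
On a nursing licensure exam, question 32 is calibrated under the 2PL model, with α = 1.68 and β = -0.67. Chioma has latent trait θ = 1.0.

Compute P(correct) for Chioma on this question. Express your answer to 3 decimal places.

P(θ) = 1 / (1 + exp(−α(θ − β)))
Exponent: 1.68 × (1.0 − (-0.67)) = 2.8056
1/(1 + e^{-2.8056}) = 0.9430

0.943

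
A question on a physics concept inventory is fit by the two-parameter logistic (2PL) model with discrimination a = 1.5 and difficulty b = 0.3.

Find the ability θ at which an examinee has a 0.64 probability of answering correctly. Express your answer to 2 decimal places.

0.68

P(θ) = 1 / (1 + exp(−a(θ − b)))
logit = ln(0.6400/0.3600) = 0.5754
θ = b + logit/(a) = 0.3 + 0.5754/1.5000 = 0.6836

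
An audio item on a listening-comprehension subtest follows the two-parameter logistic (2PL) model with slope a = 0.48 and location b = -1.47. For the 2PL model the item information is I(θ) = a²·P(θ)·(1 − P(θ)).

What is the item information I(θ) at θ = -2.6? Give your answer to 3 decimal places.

0.054

P = 1/(1+e^{0.5424}) = 0.3676
P(1−P) = 0.3676 × 0.6324 = 0.2325
I = a² × P(1−P) = 0.48² × 0.2325 = 0.05356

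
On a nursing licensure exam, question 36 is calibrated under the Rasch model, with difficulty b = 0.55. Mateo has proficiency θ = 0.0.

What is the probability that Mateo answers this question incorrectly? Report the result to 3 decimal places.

0.634

P(θ) = 1 / (1 + exp(−(θ − b)))
Exponent: (0.0 − 0.55) = -0.5500
1/(1 + e^{0.5500}) = 0.3659
P = 0.3659
P(incorrect) = 1 − 0.3659 = 0.6341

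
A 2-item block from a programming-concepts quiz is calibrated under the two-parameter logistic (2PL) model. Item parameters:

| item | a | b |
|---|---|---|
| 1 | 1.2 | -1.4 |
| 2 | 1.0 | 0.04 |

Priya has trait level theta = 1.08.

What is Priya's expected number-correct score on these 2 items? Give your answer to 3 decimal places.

1.690

P(theta) = 1 / (1 + exp(−a(theta − b)))
P_1 = 1/(1+e^{-2.9760}) = 0.9515
P_2 = 1/(1+e^{-1.0400}) = 0.7389
E[score] = 0.9515 + 0.7389 = 1.6903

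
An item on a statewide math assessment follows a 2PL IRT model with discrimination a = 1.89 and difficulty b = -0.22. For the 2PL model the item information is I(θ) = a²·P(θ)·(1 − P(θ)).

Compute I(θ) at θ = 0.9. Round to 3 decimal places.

P = 1/(1+e^{-2.1168}) = 0.8925
P(1−P) = 0.8925 × 0.1075 = 0.0959
I = a² × P(1−P) = 1.89² × 0.0959 = 0.34265

0.343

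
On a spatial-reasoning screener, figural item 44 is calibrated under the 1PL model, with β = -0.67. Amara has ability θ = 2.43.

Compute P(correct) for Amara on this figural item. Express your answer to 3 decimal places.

P(θ) = 1 / (1 + exp(−(θ − β)))
Exponent: (2.43 − (-0.67)) = 3.1000
1/(1 + e^{-3.1000}) = 0.9569
P = 0.9569

0.957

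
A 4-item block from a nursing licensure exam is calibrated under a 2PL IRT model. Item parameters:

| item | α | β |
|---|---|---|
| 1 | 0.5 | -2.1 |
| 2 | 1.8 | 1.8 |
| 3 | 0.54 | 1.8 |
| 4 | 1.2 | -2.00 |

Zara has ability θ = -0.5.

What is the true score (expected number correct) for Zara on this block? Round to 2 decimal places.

1.79

P(θ) = 1 / (1 + exp(−α(θ − β)))
P_1 = 1/(1+e^{-0.8000}) = 0.6900
P_2 = 1/(1+e^{4.1400}) = 0.0157
P_3 = 1/(1+e^{1.2420}) = 0.2241
P_4 = 1/(1+e^{-1.8000}) = 0.8581
E[score] = 0.6900 + 0.0157 + 0.2241 + 0.8581 = 1.7879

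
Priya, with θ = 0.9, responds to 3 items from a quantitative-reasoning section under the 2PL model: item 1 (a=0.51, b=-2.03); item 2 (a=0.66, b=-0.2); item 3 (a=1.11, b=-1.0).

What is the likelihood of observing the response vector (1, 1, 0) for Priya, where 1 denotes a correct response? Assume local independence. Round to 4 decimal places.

0.0596

P(θ) = 1 / (1 + exp(−a(θ − b)))
P_1 = 1/(1+e^{-1.4943}) = 0.8167
P_2 = 1/(1+e^{-0.7260}) = 0.6739
P_3 = 1/(1+e^{-2.1090}) = 0.8918
L = P_1 × P_2 × (1−P_3) = 0.8167 × 0.6739 × 0.1082 = 0.05957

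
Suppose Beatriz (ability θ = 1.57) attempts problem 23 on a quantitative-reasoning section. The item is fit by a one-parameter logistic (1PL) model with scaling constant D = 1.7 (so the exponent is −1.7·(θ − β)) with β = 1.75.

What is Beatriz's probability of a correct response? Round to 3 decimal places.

P(θ) = 1 / (1 + exp(−D·(θ − β)))
Exponent: 1.7 × (1.57 − 1.75) = -0.3060
1/(1 + e^{0.3060}) = 0.4241
P = 0.4241

0.424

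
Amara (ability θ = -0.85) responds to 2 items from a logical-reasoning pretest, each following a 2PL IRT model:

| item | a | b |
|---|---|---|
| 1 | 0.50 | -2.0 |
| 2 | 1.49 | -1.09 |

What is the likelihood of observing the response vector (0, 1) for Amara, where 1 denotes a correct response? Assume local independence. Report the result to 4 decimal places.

0.2119

P(θ) = 1 / (1 + exp(−a(θ − b)))
P_1 = 1/(1+e^{-0.5750}) = 0.6399
P_2 = 1/(1+e^{-0.3576}) = 0.5885
L = (1−P_1) × P_2 = 0.3601 × 0.5885 = 0.21189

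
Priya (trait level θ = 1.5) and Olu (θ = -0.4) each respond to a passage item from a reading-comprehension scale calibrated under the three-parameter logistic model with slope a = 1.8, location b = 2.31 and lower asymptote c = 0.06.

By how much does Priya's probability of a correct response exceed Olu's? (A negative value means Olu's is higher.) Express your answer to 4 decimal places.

0.1703

P(θ) = c + (1 − c) · 1 / (1 + exp(−a(θ − b)))
P(Priya) = 0.2374  [exponent -1.4580]
P(Olu) = 0.0671  [exponent -4.8780]
Difference = 0.2374 − 0.0671 = 0.1703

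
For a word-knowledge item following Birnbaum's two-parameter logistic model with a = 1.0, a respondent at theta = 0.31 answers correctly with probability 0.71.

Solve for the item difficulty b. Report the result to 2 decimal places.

P(theta) = 1 / (1 + exp(−a(theta − b)))
logit(0.71) = ln(0.71/0.29) = 0.8954
b = theta − logit/(a) = 0.31 − 0.8954/1.0000 = -0.5854

-0.59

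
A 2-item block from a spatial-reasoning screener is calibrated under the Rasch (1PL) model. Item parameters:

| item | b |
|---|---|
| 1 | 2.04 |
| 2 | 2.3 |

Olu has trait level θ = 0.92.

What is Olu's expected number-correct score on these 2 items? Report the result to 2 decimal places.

0.45

P(θ) = 1 / (1 + exp(−(θ − b)))
P_1 = 1/(1+e^{1.1200}) = 0.2460
P_2 = 1/(1+e^{1.3800}) = 0.2010
E[score] = 0.2460 + 0.2010 = 0.4470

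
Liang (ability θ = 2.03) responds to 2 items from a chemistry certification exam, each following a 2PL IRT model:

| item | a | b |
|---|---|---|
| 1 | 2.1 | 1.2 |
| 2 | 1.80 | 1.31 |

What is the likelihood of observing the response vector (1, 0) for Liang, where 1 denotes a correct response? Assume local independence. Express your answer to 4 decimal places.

0.1828

P(θ) = 1 / (1 + exp(−a(θ − b)))
P_1 = 1/(1+e^{-1.7430}) = 0.8511
P_2 = 1/(1+e^{-1.2960}) = 0.7852
L = P_1 × (1−P_2) = 0.8511 × 0.2148 = 0.18284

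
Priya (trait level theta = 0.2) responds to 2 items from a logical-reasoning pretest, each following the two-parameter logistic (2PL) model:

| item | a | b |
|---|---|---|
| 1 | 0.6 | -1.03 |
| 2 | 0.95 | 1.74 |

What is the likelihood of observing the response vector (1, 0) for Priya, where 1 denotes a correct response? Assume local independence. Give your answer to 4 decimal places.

0.5494

P(theta) = 1 / (1 + exp(−a(theta − b)))
P_1 = 1/(1+e^{-0.7380}) = 0.6766
P_2 = 1/(1+e^{1.4630}) = 0.1880
L = P_1 × (1−P_2) = 0.6766 × 0.8120 = 0.54936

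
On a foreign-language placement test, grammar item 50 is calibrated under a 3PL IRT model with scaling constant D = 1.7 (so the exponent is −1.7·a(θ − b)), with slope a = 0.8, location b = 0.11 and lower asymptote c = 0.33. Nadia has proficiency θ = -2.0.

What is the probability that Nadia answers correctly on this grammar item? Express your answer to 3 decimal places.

0.366

P(θ) = c + (1 − c) · 1 / (1 + exp(−D·a(θ − b)))
Exponent: 1.7 × 0.8 × (-2.0 − 0.11) = -2.8696
1/(1 + e^{2.8696}) = 0.0537
P = 0.33 + 0.67 × 0.0537 = 0.3660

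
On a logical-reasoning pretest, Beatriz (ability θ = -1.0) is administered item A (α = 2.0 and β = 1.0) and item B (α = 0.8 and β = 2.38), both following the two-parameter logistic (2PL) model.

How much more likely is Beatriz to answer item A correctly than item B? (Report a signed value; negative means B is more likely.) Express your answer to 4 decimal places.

-0.0448

P(θ) = 1 / (1 + exp(−α(θ − β)))
P_A = 0.0180
P_B = 0.0627
P_A − P_B = -0.0448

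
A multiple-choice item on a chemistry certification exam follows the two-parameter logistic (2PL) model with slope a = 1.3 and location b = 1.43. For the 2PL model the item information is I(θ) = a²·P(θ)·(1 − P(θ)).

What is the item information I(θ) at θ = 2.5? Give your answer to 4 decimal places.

0.2696

P = 1/(1+e^{-1.3910}) = 0.8008
P(1−P) = 0.8008 × 0.1992 = 0.1595
I = a² × P(1−P) = 1.3² × 0.1595 = 0.26964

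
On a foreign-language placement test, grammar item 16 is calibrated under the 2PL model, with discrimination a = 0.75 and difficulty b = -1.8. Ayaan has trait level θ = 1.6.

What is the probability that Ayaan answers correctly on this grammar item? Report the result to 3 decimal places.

P(θ) = 1 / (1 + exp(−a(θ − b)))
Exponent: 0.75 × (1.6 − (-1.8)) = 2.5500
1/(1 + e^{-2.5500}) = 0.9276

0.928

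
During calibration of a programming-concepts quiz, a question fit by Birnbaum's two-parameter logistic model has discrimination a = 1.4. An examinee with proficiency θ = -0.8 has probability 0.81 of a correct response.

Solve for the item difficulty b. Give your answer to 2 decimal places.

P(θ) = 1 / (1 + exp(−a(θ − b)))
logit(0.81) = ln(0.81/0.19) = 1.4500
b = θ − logit/(a) = -0.8 − 1.4500/1.4000 = -1.8357

-1.84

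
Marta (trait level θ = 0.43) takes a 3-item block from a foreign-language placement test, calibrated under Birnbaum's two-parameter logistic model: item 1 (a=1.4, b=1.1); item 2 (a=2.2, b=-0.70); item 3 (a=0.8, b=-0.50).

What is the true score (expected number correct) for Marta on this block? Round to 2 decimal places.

1.88

P(θ) = 1 / (1 + exp(−a(θ − b)))
P_1 = 1/(1+e^{0.9380}) = 0.2813
P_2 = 1/(1+e^{-2.4860}) = 0.9232
P_3 = 1/(1+e^{-0.7440}) = 0.6779
E[score] = 0.2813 + 0.9232 + 0.6779 = 1.8823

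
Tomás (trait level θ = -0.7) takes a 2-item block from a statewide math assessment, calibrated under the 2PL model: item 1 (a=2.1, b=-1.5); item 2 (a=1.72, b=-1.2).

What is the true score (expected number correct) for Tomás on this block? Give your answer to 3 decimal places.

P(θ) = 1 / (1 + exp(−a(θ − b)))
P_1 = 1/(1+e^{-1.6800}) = 0.8429
P_2 = 1/(1+e^{-0.8600}) = 0.7027
E[score] = 0.8429 + 0.7027 = 1.5456

1.546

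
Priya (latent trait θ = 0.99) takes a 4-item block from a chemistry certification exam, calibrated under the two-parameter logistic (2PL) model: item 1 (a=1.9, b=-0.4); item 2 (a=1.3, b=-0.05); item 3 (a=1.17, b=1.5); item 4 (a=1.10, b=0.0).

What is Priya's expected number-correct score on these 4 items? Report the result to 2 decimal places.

2.83

P(θ) = 1 / (1 + exp(−a(θ − b)))
P_1 = 1/(1+e^{-2.6410}) = 0.9335
P_2 = 1/(1+e^{-1.3520}) = 0.7945
P_3 = 1/(1+e^{0.5967}) = 0.3551
P_4 = 1/(1+e^{-1.0890}) = 0.7482
E[score] = 0.9335 + 0.7945 + 0.3551 + 0.7482 = 2.8312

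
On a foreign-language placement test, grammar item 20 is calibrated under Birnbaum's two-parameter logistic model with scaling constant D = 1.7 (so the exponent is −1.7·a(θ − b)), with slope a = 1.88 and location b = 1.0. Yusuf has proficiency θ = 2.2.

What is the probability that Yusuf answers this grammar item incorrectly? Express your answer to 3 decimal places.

P(θ) = 1 / (1 + exp(−D·a(θ − b)))
Exponent: 1.7 × 1.88 × (2.2 − 1.0) = 3.8352
1/(1 + e^{-3.8352}) = 0.9789
P = 0.9789
P(incorrect) = 1 − 0.9789 = 0.0211

0.021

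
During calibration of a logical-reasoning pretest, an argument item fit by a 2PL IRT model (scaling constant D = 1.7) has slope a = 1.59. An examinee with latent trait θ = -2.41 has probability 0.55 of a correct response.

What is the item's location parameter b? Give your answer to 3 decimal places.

P(θ) = 1 / (1 + exp(−D·a(θ − b)))
logit(0.55) = ln(0.55/0.45) = 0.2007
b = θ − logit/(1.7·a) = -2.41 − 0.2007/2.7030 = -2.4842

-2.484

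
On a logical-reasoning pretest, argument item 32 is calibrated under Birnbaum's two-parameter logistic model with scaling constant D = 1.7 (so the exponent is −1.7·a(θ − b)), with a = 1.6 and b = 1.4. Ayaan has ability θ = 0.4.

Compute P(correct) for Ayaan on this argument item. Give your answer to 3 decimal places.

0.062

P(θ) = 1 / (1 + exp(−D·a(θ − b)))
Exponent: 1.7 × 1.6 × (0.4 − 1.4) = -2.7200
1/(1 + e^{2.7200}) = 0.0618
P = 0.0618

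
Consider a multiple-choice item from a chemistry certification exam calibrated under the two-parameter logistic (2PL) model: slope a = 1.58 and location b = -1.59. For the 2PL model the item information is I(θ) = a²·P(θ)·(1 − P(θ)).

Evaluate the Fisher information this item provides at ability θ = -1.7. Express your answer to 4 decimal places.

P = 1/(1+e^{0.1738}) = 0.4567
P(1−P) = 0.4567 × 0.5433 = 0.2481
I = a² × P(1−P) = 1.58² × 0.2481 = 0.61941

0.6194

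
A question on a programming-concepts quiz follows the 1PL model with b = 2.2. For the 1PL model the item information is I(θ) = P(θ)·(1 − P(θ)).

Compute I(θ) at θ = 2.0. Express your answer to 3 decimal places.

0.248

P = 1/(1+e^{0.2000}) = 0.4502
P(1−P) = 0.4502 × 0.5498 = 0.2475
I = P(1−P) = 0.24752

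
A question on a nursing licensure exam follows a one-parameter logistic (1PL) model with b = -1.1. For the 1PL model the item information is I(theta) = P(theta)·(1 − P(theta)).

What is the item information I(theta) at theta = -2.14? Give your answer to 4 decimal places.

0.1930

P = 1/(1+e^{1.0400}) = 0.2611
P(1−P) = 0.2611 × 0.7389 = 0.1930
I = P(1−P) = 0.19295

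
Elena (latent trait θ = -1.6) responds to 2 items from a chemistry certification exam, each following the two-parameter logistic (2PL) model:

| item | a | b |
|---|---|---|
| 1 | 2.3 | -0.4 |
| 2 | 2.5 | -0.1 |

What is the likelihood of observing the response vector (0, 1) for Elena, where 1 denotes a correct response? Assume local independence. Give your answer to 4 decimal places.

P(θ) = 1 / (1 + exp(−a(θ − b)))
P_1 = 1/(1+e^{2.7600}) = 0.0595
P_2 = 1/(1+e^{3.7500}) = 0.0230
L = (1−P_1) × P_2 = 0.9405 × 0.0230 = 0.02161

0.0216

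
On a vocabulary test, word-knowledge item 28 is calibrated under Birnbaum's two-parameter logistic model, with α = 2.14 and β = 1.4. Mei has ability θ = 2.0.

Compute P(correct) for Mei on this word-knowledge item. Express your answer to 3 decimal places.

0.783

P(θ) = 1 / (1 + exp(−α(θ − β)))
Exponent: 2.14 × (2.0 − 1.4) = 1.2840
1/(1 + e^{-1.2840}) = 0.7831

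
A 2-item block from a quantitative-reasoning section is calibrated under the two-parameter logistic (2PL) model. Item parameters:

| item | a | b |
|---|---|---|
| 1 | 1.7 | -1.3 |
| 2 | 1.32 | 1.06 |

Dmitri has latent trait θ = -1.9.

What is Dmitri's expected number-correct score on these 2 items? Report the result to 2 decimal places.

P(θ) = 1 / (1 + exp(−a(θ − b)))
P_1 = 1/(1+e^{1.0200}) = 0.2650
P_2 = 1/(1+e^{3.9072}) = 0.0197
E[score] = 0.2650 + 0.0197 = 0.2847

0.28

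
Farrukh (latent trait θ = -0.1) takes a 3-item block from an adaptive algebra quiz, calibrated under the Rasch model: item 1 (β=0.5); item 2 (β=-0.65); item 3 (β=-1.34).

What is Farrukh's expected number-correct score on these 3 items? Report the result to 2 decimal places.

P(θ) = 1 / (1 + exp(−(θ − β)))
P_1 = 1/(1+e^{0.6000}) = 0.3543
P_2 = 1/(1+e^{-0.5500}) = 0.6341
P_3 = 1/(1+e^{-1.2400}) = 0.7756
E[score] = 0.3543 + 0.6341 + 0.7756 = 1.7640

1.76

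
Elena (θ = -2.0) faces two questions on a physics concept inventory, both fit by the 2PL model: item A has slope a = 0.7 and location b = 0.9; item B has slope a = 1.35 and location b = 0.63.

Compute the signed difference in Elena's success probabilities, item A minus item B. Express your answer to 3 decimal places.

0.088

P(θ) = 1 / (1 + exp(−a(θ − b)))
P_A = 0.1161
P_B = 0.0279
P_A − P_B = 0.0882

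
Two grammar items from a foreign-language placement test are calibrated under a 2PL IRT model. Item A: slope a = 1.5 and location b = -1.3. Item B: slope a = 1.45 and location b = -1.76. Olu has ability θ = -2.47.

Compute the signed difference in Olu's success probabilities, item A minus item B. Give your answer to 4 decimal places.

-0.1158

P(θ) = 1 / (1 + exp(−a(θ − b)))
P_A = 0.1474
P_B = 0.2632
P_A − P_B = -0.1158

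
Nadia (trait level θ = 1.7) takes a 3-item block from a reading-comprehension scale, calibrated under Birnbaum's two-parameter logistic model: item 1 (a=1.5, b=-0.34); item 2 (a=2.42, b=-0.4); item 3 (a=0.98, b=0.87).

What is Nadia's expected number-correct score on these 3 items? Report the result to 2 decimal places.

2.64

P(θ) = 1 / (1 + exp(−a(θ − b)))
P_1 = 1/(1+e^{-3.0600}) = 0.9552
P_2 = 1/(1+e^{-5.0820}) = 0.9938
P_3 = 1/(1+e^{-0.8134}) = 0.6928
E[score] = 0.9552 + 0.9938 + 0.6928 = 2.6419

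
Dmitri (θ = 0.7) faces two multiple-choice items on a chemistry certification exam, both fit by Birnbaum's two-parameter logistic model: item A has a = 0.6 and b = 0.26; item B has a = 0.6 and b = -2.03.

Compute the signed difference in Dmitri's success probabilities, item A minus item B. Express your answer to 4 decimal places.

P(θ) = 1 / (1 + exp(−a(θ − b)))
P_A = 0.5656
P_B = 0.8373
P_A − P_B = -0.2716

-0.2716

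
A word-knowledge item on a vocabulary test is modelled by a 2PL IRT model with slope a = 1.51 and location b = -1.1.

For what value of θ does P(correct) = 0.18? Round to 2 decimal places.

P(θ) = 1 / (1 + exp(−a(θ − b)))
logit = ln(0.1800/0.8200) = -1.5163
θ = b + logit/(a) = -1.1 + (-1.5163)/1.5100 = -2.1042

-2.10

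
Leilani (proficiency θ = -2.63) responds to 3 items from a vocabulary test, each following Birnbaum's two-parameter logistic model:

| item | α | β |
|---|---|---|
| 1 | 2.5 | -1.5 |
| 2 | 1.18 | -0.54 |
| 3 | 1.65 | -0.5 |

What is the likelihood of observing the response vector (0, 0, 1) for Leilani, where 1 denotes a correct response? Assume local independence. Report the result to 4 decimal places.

0.0251

P(θ) = 1 / (1 + exp(−α(θ − β)))
P_1 = 1/(1+e^{2.8250}) = 0.0560
P_2 = 1/(1+e^{2.4662}) = 0.0783
P_3 = 1/(1+e^{3.5145}) = 0.0289
L = (1−P_1) × (1−P_2) × P_3 = 0.9440 × 0.9217 × 0.0289 = 0.02515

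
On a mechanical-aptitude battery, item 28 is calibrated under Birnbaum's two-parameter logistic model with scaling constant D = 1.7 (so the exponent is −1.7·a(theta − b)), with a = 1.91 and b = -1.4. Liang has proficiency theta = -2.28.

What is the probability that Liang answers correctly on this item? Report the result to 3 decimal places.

0.054

P(theta) = 1 / (1 + exp(−D·a(theta − b)))
Exponent: 1.7 × 1.91 × (-2.28 − (-1.4)) = -2.8574
1/(1 + e^{2.8574}) = 0.0543
P = 0.0543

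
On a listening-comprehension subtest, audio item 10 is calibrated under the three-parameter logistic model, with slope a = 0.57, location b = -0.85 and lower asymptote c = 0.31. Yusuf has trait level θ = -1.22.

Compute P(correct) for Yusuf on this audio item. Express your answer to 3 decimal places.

0.619

P(θ) = c + (1 − c) · 1 / (1 + exp(−a(θ − b)))
Exponent: 0.57 × (-1.22 − (-0.85)) = -0.2109
1/(1 + e^{0.2109}) = 0.4475
P = 0.31 + 0.69 × 0.4475 = 0.6188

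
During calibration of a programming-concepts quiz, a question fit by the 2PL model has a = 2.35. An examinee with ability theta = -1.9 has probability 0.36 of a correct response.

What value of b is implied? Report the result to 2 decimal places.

P(theta) = 1 / (1 + exp(−a(theta − b)))
logit(0.36) = ln(0.36/0.64) = -0.5754
b = theta − logit/(a) = -1.9 − (-0.5754)/2.3500 = -1.6552

-1.66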